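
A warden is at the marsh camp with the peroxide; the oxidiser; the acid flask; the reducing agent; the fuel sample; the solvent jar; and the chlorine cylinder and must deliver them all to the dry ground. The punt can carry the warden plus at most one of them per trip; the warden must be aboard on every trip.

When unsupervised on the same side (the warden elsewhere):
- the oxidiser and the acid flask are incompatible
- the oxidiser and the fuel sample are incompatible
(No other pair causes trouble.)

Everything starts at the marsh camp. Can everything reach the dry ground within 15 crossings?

Yes — this plan uses 15 crossings (≤ 15):
1. Warden goes to the dry ground with the oxidiser.  [the marsh camp: the acid flask, the chlorine cylinder, the fuel sample, the peroxide, the reducing agent, the solvent jar | the dry ground: the oxidiser]
2. Warden goes back to the marsh camp alone.  [the marsh camp: the acid flask, the chlorine cylinder, the fuel sample, the peroxide, the reducing agent, the solvent jar | the dry ground: the oxidiser]
3. Warden goes to the dry ground with the peroxide.  [the marsh camp: the acid flask, the chlorine cylinder, the fuel sample, the reducing agent, the solvent jar | the dry ground: the oxidiser, the peroxide]
4. Warden goes back to the marsh camp alone.  [the marsh camp: the acid flask, the chlorine cylinder, the fuel sample, the reducing agent, the solvent jar | the dry ground: the oxidiser, the peroxide]
5. Warden goes to the dry ground with the acid flask.  [the marsh camp: the chlorine cylinder, the fuel sample, the reducing agent, the solvent jar | the dry ground: the acid flask, the oxidiser, the peroxide]
6. Warden goes back to the marsh camp with the oxidiser.  [the marsh camp: the chlorine cylinder, the fuel sample, the oxidiser, the reducing agent, the solvent jar | the dry ground: the acid flask, the peroxide]
7. Warden goes to the dry ground with the fuel sample.  [the marsh camp: the chlorine cylinder, the oxidiser, the reducing agent, the solvent jar | the dry ground: the acid flask, the fuel sample, the peroxide]
8. Warden goes back to the marsh camp alone.  [the marsh camp: the chlorine cylinder, the oxidiser, the reducing agent, the solvent jar | the dry ground: the acid flask, the fuel sample, the peroxide]
9. Warden goes to the dry ground with the reducing agent.  [the marsh camp: the chlorine cylinder, the oxidiser, the solvent jar | the dry ground: the acid flask, the fuel sample, the peroxide, the reducing agent]
10. Warden goes back to the marsh camp alone.  [the marsh camp: the chlorine cylinder, the oxidiser, the solvent jar | the dry ground: the acid flask, the fuel sample, the peroxide, the reducing agent]
11. Warden goes to the dry ground with the solvent jar.  [the marsh camp: the chlorine cylinder, the oxidiser | the dry ground: the acid flask, the fuel sample, the peroxide, the reducing agent, the solvent jar]
12. Warden goes back to the marsh camp alone.  [the marsh camp: the chlorine cylinder, the oxidiser | the dry ground: the acid flask, the fuel sample, the peroxide, the reducing agent, the solvent jar]
13. Warden goes to the dry ground with the chlorine cylinder.  [the marsh camp: the oxidiser | the dry ground: the acid flask, the chlorine cylinder, the fuel sample, the peroxide, the reducing agent, the solvent jar]
14. Warden goes back to the marsh camp alone.  [the marsh camp: the oxidiser | the dry ground: the acid flask, the chlorine cylinder, the fuel sample, the peroxide, the reducing agent, the solvent jar]
15. Warden goes to the dry ground with the oxidiser.  [the marsh camp: — | the dry ground: the acid flask, the chlorine cylinder, the fuel sample, the oxidiser, the peroxide, the reducing agent, the solvent jar]

Yes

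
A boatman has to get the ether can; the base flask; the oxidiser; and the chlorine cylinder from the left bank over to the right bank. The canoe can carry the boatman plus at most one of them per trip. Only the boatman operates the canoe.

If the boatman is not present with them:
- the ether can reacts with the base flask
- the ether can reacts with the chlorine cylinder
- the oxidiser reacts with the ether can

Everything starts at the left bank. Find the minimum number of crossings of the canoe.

impossible

Following every safe sequence of crossings from the start, the most of the 4 that can be at the right bank as the canoe arrives there on crossings 1, 3 is 1, 2 respectively; the best ever achieved is 2 of 4.
From crossing 5 on, no configuration arises that was not already reachable earlier: only 9 distinct safe configurations (who is on which side, and where the canoe is) can ever be reached, none of them has everyone across, and every continuation just revisits them. So no valid plan exists.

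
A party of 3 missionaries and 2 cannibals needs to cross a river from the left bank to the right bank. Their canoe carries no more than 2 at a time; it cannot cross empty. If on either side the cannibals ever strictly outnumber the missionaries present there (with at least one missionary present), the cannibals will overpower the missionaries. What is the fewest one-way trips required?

7

Counting alone: each trip to the right bank takes at most 2 across and each return brings at least 1 back, so after t trips out (and t−1 returns) at most 2t − (t−1) of the 5 are across; that first reaches 5 at t = 4, so at least 7 crossings are needed.
The plan below uses exactly 7 crossings, so it is optimal:
1. 2 cannibals → the right bank.  (the left bank: 3M 0C; the right bank: 0M 2C)
2. 1 cannibal ← the left bank.  (the left bank: 3M 1C; the right bank: 0M 1C)
3. 2 missionaries → the right bank.  (the left bank: 1M 1C; the right bank: 2M 1C)
4. 1 missionary ← the left bank.  (the left bank: 2M 1C; the right bank: 1M 1C)
5. 1 missionary and 1 cannibal → the right bank.  (the left bank: 1M 0C; the right bank: 2M 2C)
6. 1 cannibal ← the left bank.  (the left bank: 1M 1C; the right bank: 2M 1C)
7. 1 missionary and 1 cannibal → the right bank.  (the left bank: 0M 0C; the right bank: 3M 2C)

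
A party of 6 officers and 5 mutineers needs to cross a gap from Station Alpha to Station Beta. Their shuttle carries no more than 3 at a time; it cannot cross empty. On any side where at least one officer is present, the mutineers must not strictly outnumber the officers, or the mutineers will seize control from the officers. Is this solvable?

1. 3 mutineers → Station Beta.  (Station Alpha: 6O 2M; Station Beta: 0O 3M)
2. 1 mutineer ← Station Alpha.  (Station Alpha: 6O 3M; Station Beta: 0O 2M)
3. 3 officers → Station Beta.  (Station Alpha: 3O 3M; Station Beta: 3O 2M)
4. 1 officer ← Station Alpha.  (Station Alpha: 4O 3M; Station Beta: 2O 2M)
5. 2 officers and 1 mutineer → Station Beta.  (Station Alpha: 2O 2M; Station Beta: 4O 3M)
6. 1 officer ← Station Alpha.  (Station Alpha: 3O 2M; Station Beta: 3O 3M)
7. 2 officers and 1 mutineer → Station Beta.  (Station Alpha: 1O 1M; Station Beta: 5O 4M)
8. 1 officer ← Station Alpha.  (Station Alpha: 2O 1M; Station Beta: 4O 4M)
9. 2 officers and 1 mutineer → Station Beta.  (Station Alpha: 0O 0M; Station Beta: 6O 5M)

Yes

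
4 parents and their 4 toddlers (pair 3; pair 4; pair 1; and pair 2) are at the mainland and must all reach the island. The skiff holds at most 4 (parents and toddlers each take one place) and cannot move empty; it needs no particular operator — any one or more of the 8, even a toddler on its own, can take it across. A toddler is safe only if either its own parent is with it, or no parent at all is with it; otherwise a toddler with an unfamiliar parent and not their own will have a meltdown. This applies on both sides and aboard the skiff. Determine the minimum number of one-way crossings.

5

Counting alone: each trip to the island takes at most 4 across and each return brings at least 1 back, so after t trips out (and t−1 returns) at most 4t − (t−1) of the 8 are across; that first reaches 8 at t = 3, so at least 5 crossings are needed.
The plan below uses exactly 5 crossings, so it is optimal:
1. parent 3 and toddler 3 cross → the island.
2. parent 3 crosses ← the mainland.
3. parent 1, parent 2, parent 3, and parent 4 cross → the island.
4. toddler 3 crosses ← the mainland.
5. toddler 1, toddler 2, toddler 3, and toddler 4 cross → the island.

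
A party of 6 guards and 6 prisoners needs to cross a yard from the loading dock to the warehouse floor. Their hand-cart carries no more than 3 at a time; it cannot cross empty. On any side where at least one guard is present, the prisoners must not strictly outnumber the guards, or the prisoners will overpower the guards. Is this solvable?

Following every safe sequence of crossings from the start, the most of the 12 that can be at the warehouse floor as the hand-cart arrives there on crossings 1, 3, 5 is 3, 5, 6 respectively; the best ever achieved is 6 of 12.
From crossing 7 on, no configuration arises that was not already reachable earlier: only 17 distinct safe configurations (who is on which side, and where the hand-cart is) can ever be reached, none of them has everyone across, and every continuation just revisits them. They are: 0 guards + 0 prisoners across (hand-cart back at the start); 0 guards + 1 prisoner across (hand-cart there); 0 guards + 1 prisoner across (hand-cart back at the start); 0 guards + 2 prisoners across (hand-cart there); 0 guards + 2 prisoners across (hand-cart back at the start); 0 guards + 3 prisoners across (hand-cart there); 0 guards + 3 prisoners across (hand-cart back at the start); 0 guards + 4 prisoners across (hand-cart there); 0 guards + 4 prisoners across (hand-cart back at the start); 0 guards + 5 prisoners across (hand-cart there); 0 guards + 5 prisoners across (hand-cart back at the start); 0 guards + 6 prisoners across (hand-cart there); 1 guard + 1 prisoner across (hand-cart there); 1 guard + 1 prisoner across (hand-cart back at the start); 2 guards + 2 prisoners across (hand-cart there); 2 guards + 2 prisoners across (hand-cart back at the start); 3 guards + 3 prisoners across (hand-cart there). So no valid plan exists.

No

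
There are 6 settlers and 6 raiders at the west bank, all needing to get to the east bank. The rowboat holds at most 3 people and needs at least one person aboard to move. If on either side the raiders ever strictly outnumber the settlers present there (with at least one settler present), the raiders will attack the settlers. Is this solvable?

Following every safe sequence of crossings from the start, the most of the 12 that can be at the east bank as the rowboat arrives there on crossings 1, 3, 5 is 3, 5, 6 respectively; the best ever achieved is 6 of 12.
From crossing 7 on, no configuration arises that was not already reachable earlier: only 17 distinct safe configurations (who is on which side, and where the rowboat is) can ever be reached, none of them has everyone across, and every continuation just revisits them. They are: 0 settlers + 0 raiders across (rowboat back at the start); 0 settlers + 1 raider across (rowboat there); 0 settlers + 1 raider across (rowboat back at the start); 0 settlers + 2 raiders across (rowboat there); 0 settlers + 2 raiders across (rowboat back at the start); 0 settlers + 3 raiders across (rowboat there); 0 settlers + 3 raiders across (rowboat back at the start); 0 settlers + 4 raiders across (rowboat there); 0 settlers + 4 raiders across (rowboat back at the start); 0 settlers + 5 raiders across (rowboat there); 0 settlers + 5 raiders across (rowboat back at the start); 0 settlers + 6 raiders across (rowboat there); 1 settler + 1 raider across (rowboat there); 1 settler + 1 raider across (rowboat back at the start); 2 settlers + 2 raiders across (rowboat there); 2 settlers + 2 raiders across (rowboat back at the start); 3 settlers + 3 raiders across (rowboat there). So no valid plan exists.

No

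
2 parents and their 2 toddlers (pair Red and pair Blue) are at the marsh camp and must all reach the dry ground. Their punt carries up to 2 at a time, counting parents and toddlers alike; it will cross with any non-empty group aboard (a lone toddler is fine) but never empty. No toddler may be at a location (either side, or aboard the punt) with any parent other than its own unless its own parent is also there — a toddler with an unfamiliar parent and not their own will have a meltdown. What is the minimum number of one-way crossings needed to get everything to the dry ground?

5

Counting alone: each trip to the dry ground takes at most 2 across and each return brings at least 1 back, so after t trips out (and t−1 returns) at most 2t − (t−1) of the 4 are across; that first reaches 4 at t = 3, so at least 5 crossings are needed.
The plan below uses exactly 5 crossings, so it is optimal:
1. parent Red and toddler Red cross → the dry ground.
2. parent Red crosses ← the marsh camp.
3. parent Blue and parent Red cross → the dry ground.
4. parent Blue crosses ← the marsh camp.
5. parent Blue and toddler Blue cross → the dry ground.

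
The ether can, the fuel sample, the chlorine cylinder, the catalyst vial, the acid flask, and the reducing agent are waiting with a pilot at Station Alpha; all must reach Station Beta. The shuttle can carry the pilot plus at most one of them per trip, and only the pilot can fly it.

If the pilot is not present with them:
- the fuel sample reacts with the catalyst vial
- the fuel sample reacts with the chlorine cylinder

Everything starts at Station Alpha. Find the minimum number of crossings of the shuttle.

Counting alone: the pilot can take at most 1 across per trip to Station Beta, so moving all 6 needs at least 6 loaded trips out, with a return between consecutive ones — at least 11 crossings.
The safety rule pushes this higher. Following every safe sequence of crossings, the most of the 6 that can be at Station Beta as the shuttle arrives there on crossing 11 is 5 — never all 6.
So no plan with fewer than 13 crossings exists, and this one achieves 13:
1. Pilot goes to Station Beta with the fuel sample.  [Station Alpha: the acid flask, the catalyst vial, the chlorine cylinder, the ether can, the reducing agent | Station Beta: the fuel sample]
2. Pilot goes back to Station Alpha alone.  [Station Alpha: the acid flask, the catalyst vial, the chlorine cylinder, the ether can, the reducing agent | Station Beta: the fuel sample]
3. Pilot goes to Station Beta with the ether can.  [Station Alpha: the acid flask, the catalyst vial, the chlorine cylinder, the reducing agent | Station Beta: the ether can, the fuel sample]
4. Pilot goes back to Station Alpha alone.  [Station Alpha: the acid flask, the catalyst vial, the chlorine cylinder, the reducing agent | Station Beta: the ether can, the fuel sample]
5. Pilot goes to Station Beta with the chlorine cylinder.  [Station Alpha: the acid flask, the catalyst vial, the reducing agent | Station Beta: the chlorine cylinder, the ether can, the fuel sample]
6. Pilot goes back to Station Alpha with the fuel sample.  [Station Alpha: the acid flask, the catalyst vial, the fuel sample, the reducing agent | Station Beta: the chlorine cylinder, the ether can]
7. Pilot goes to Station Beta with the catalyst vial.  [Station Alpha: the acid flask, the fuel sample, the reducing agent | Station Beta: the catalyst vial, the chlorine cylinder, the ether can]
8. Pilot goes back to Station Alpha alone.  [Station Alpha: the acid flask, the fuel sample, the reducing agent | Station Beta: the catalyst vial, the chlorine cylinder, the ether can]
9. Pilot goes to Station Beta with the acid flask.  [Station Alpha: the fuel sample, the reducing agent | Station Beta: the acid flask, the catalyst vial, the chlorine cylinder, the ether can]
10. Pilot goes back to Station Alpha alone.  [Station Alpha: the fuel sample, the reducing agent | Station Beta: the acid flask, the catalyst vial, the chlorine cylinder, the ether can]
11. Pilot goes to Station Beta with the reducing agent.  [Station Alpha: the fuel sample | Station Beta: the acid flask, the catalyst vial, the chlorine cylinder, the ether can, the reducing agent]
12. Pilot goes back to Station Alpha alone.  [Station Alpha: the fuel sample | Station Beta: the acid flask, the catalyst vial, the chlorine cylinder, the ether can, the reducing agent]
13. Pilot goes to Station Beta with the fuel sample.  [Station Alpha: — | Station Beta: the acid flask, the catalyst vial, the chlorine cylinder, the ether can, the fuel sample, the reducing agent]

13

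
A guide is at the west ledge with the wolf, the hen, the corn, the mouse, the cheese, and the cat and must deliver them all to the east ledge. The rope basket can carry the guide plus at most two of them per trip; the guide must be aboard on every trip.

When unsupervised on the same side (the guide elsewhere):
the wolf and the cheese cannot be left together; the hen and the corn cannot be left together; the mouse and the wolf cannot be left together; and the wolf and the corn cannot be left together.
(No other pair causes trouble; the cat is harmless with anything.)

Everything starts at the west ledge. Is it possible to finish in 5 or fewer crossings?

No

Counting alone: the guide can take at most 2 across per trip to the east ledge, so moving all 6 needs at least 3 loaded trips out, with a return between consecutive ones — at least 5 crossings.
The safety rule pushes this higher. Following every safe sequence of crossings, the most of the 6 that can be at the east ledge as the rope basket arrives there on crossing 5 is 5 — never all 6.
So the move cannot be finished within 5 crossings. (The shortest complete plan takes 7:)
1. Guide goes to the east ledge with the hen and the wolf.
2. Guide goes back to the west ledge alone.
3. Guide goes to the east ledge with the cat.
4. Guide goes back to the west ledge alone.
5. Guide goes to the east ledge with the cheese and the mouse.
6. Guide goes back to the west ledge with the wolf.
7. Guide goes to the east ledge with the corn and the wolf.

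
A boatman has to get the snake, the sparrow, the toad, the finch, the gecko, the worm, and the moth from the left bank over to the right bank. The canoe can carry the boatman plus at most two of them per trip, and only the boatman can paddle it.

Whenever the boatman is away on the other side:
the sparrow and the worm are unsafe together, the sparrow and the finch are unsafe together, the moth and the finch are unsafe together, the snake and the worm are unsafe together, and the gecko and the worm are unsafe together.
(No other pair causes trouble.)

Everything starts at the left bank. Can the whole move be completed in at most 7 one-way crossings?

Counting alone: the boatman can take at most 2 across per trip to the right bank, so moving all 7 needs at least 4 loaded trips out, with a return between consecutive ones — at least 7 crossings.
The safety rule pushes this higher. Following every safe sequence of crossings, the most of the 7 that can be at the right bank as the canoe arrives there on crossing 7 is 6 — never all 7.
So the move cannot be finished within 7 crossings. (The shortest complete plan takes 9:)
1. Boatman goes to the right bank with the finch and the worm.  [the left bank: the gecko, the moth, the snake, the sparrow, the toad | the right bank: the finch, the worm]
2. Boatman goes back to the left bank alone.  [the left bank: the gecko, the moth, the snake, the sparrow, the toad | the right bank: the finch, the worm]
3. Boatman goes to the right bank with the snake.  [the left bank: the gecko, the moth, the sparrow, the toad | the right bank: the finch, the snake, the worm]
4. Boatman goes back to the left bank with the worm.  [the left bank: the gecko, the moth, the sparrow, the toad, the worm | the right bank: the finch, the snake]
5. Boatman goes to the right bank with the gecko and the sparrow.  [the left bank: the moth, the toad, the worm | the right bank: the finch, the gecko, the snake, the sparrow]
6. Boatman goes back to the left bank with the finch.  [the left bank: the finch, the moth, the toad, the worm | the right bank: the gecko, the snake, the sparrow]
7. Boatman goes to the right bank with the moth and the toad.  [the left bank: the finch, the worm | the right bank: the gecko, the moth, the snake, the sparrow, the toad]
8. Boatman goes back to the left bank alone.  [the left bank: the finch, the worm | the right bank: the gecko, the moth, the snake, the sparrow, the toad]
9. Boatman goes to the right bank with the finch and the worm.  [the left bank: — | the right bank: the finch, the gecko, the moth, the snake, the sparrow, the toad, the worm]

No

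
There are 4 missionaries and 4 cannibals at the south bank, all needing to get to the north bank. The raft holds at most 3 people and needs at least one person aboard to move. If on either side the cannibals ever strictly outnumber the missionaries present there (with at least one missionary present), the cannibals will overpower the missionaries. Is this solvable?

Yes

1. 2 cannibals → the north bank.  (the south bank: 4M 2C; the north bank: 0M 2C)
2. 1 cannibal ← the south bank.  (the south bank: 4M 3C; the north bank: 0M 1C)
3. 3 cannibals → the north bank.  (the south bank: 4M 0C; the north bank: 0M 4C)
4. 1 cannibal ← the south bank.  (the south bank: 4M 1C; the north bank: 0M 3C)
5. 3 missionaries → the north bank.  (the south bank: 1M 1C; the north bank: 3M 3C)
6. 1 missionary and 1 cannibal ← the south bank.  (the south bank: 2M 2C; the north bank: 2M 2C)
7. 2 missionaries → the north bank.  (the south bank: 0M 2C; the north bank: 4M 2C)
8. 1 cannibal ← the south bank.  (the south bank: 0M 3C; the north bank: 4M 1C)
9. 3 cannibals → the north bank.  (the south bank: 0M 0C; the north bank: 4M 4C)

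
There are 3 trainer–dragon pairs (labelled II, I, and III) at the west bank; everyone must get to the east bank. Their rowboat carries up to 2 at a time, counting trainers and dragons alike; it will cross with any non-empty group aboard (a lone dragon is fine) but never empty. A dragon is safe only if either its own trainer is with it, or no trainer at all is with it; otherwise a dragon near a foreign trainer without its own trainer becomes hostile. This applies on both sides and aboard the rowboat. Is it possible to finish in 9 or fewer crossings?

Counting alone: each trip to the east bank takes at most 2 across and each return brings at least 1 back, so after t trips out (and t−1 returns) at most 2t − (t−1) of the 6 are across; that first reaches 6 at t = 5, so at least 9 crossings are needed.
The safety rule pushes this higher. Following every safe sequence of crossings, the most of the 6 that can be at the east bank as the rowboat arrives there on crossing 9 is 5 — never all 6.
So the move cannot be finished within 9 crossings. (The shortest complete plan takes 11:)
1. dragon II and trainer II cross → the east bank.
2. trainer II crosses ← the west bank.
3. dragon I and dragon III cross → the east bank.
4. dragon II crosses ← the west bank.
5. trainer I and trainer III cross → the east bank.
6. dragon I and trainer I cross ← the west bank.
7. trainer I and trainer II cross → the east bank.
8. dragon III crosses ← the west bank.
9. dragon I and dragon II cross → the east bank.
10. trainer III crosses ← the west bank.
11. dragon III and trainer III cross → the east bank.

No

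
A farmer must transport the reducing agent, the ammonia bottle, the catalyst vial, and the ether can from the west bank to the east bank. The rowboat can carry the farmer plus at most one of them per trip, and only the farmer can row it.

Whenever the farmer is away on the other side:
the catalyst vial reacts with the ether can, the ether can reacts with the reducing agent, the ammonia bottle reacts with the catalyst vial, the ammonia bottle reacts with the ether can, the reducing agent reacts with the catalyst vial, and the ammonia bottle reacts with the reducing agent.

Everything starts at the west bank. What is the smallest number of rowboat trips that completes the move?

Whatever the first load, the items left behind include a forbidden pair without the farmer. No opening move is safe, so no plan exists.

impossible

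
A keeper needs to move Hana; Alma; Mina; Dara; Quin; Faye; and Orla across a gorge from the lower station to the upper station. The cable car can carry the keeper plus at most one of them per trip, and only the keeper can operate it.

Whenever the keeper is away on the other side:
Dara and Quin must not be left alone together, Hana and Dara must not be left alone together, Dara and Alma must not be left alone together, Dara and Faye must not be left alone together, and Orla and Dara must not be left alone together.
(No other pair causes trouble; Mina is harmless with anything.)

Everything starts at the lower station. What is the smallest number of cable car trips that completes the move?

impossible

Following every safe sequence of crossings from the start, the most of the 7 that can be at the upper station as the cable car arrives there on crossings 1, 3, 5 is 1, 2, 3 respectively; the best ever achieved is 3 of 7.
From crossing 7 on, no configuration arises that was not already reachable earlier: only 26 distinct safe configurations (who is on which side, and where the cable car is) can ever be reached, none of them has everyone across, and every continuation just revisits them. So no valid plan exists.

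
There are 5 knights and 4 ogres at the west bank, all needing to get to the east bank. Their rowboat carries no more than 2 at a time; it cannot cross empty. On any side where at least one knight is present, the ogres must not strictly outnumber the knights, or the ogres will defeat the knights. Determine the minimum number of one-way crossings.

15

Counting alone: each trip to the east bank takes at most 2 across and each return brings at least 1 back, so after t trips out (and t−1 returns) at most 2t − (t−1) of the 9 are across; that first reaches 9 at t = 8, so at least 15 crossings are needed.
The plan below uses exactly 15 crossings, so it is optimal:
1. 2 ogres → the east bank.  (the west bank: 5K 2O; the east bank: 0K 2O)
2. 1 ogre ← the west bank.  (the west bank: 5K 3O; the east bank: 0K 1O)
3. 2 ogres → the east bank.  (the west bank: 5K 1O; the east bank: 0K 3O)
4. 1 ogre ← the west bank.  (the west bank: 5K 2O; the east bank: 0K 2O)
5. 2 knights → the east bank.  (the west bank: 3K 2O; the east bank: 2K 2O)
6. 1 ogre ← the west bank.  (the west bank: 3K 3O; the east bank: 2K 1O)
7. 1 knight and 1 ogre → the east bank.  (the west bank: 2K 2O; the east bank: 3K 2O)
8. 1 knight ← the west bank.  (the west bank: 3K 2O; the east bank: 2K 2O)
9. 1 knight and 1 ogre → the east bank.  (the west bank: 2K 1O; the east bank: 3K 3O)
10. 1 ogre ← the west bank.  (the west bank: 2K 2O; the east bank: 3K 2O)
11. 1 knight and 1 ogre → the east bank.  (the west bank: 1K 1O; the east bank: 4K 3O)
12. 1 knight ← the west bank.  (the west bank: 2K 1O; the east bank: 3K 3O)
13. 1 knight and 1 ogre → the east bank.  (the west bank: 1K 0O; the east bank: 4K 4O)
14. 1 ogre ← the west bank.  (the west bank: 1K 1O; the east bank: 4K 3O)
15. 1 knight and 1 ogre → the east bank.  (the west bank: 0K 0O; the east bank: 5K 4O)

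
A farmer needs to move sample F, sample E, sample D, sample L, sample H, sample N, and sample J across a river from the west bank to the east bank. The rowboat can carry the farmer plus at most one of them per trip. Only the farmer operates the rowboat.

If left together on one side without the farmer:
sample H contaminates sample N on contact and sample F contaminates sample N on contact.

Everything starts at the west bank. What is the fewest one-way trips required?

15

Counting alone: the farmer can take at most 1 across per trip to the east bank, so moving all 7 needs at least 7 loaded trips out, with a return between consecutive ones — at least 13 crossings.
The safety rule pushes this higher. Following every safe sequence of crossings, the most of the 7 that can be at the east bank as the rowboat arrives there on crossing 13 is 6 — never all 7.
So no plan with fewer than 15 crossings exists, and this one achieves 15:
1. Farmer goes to the east bank with sample N.
2. Farmer goes back to the west bank alone.
3. Farmer goes to the east bank with sample F.
4. Farmer goes back to the west bank with sample N.
5. Farmer goes to the east bank with sample H.
6. Farmer goes back to the west bank alone.
7. Farmer goes to the east bank with sample E.
8. Farmer goes back to the west bank alone.
9. Farmer goes to the east bank with sample D.
10. Farmer goes back to the west bank alone.
11. Farmer goes to the east bank with sample L.
12. Farmer goes back to the west bank alone.
13. Farmer goes to the east bank with sample J.
14. Farmer goes back to the west bank alone.
15. Farmer goes to the east bank with sample N.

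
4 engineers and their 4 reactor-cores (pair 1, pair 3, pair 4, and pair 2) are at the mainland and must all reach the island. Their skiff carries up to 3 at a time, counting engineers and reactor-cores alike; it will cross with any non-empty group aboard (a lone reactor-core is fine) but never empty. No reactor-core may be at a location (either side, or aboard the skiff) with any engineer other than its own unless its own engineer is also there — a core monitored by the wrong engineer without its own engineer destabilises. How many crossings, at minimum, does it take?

Counting alone: each trip to the island takes at most 3 across and each return brings at least 1 back, so after t trips out (and t−1 returns) at most 3t − (t−1) of the 8 are across; that first reaches 8 at t = 4, so at least 7 crossings are needed.
The safety rule pushes this higher. Following every safe sequence of crossings, the most of the 8 that can be at the island as the skiff arrives there on crossing 7 is 7 — never all 8.
So no plan with fewer than 9 crossings exists, and this one achieves 9:
1. engineer 1 and reactor-core 1 cross → the island.
2. engineer 1 crosses ← the mainland.
3. engineer 1, engineer 3, and reactor-core 3 cross → the island.
4. engineer 1 and reactor-core 1 cross ← the mainland.
5. engineer 1, engineer 2, and engineer 4 cross → the island.
6. reactor-core 3 crosses ← the mainland.
7. reactor-core 1 and reactor-core 3 cross → the island.
8. reactor-core 1 crosses ← the mainland.
9. reactor-core 1, reactor-core 2, and reactor-core 4 cross → the island.

9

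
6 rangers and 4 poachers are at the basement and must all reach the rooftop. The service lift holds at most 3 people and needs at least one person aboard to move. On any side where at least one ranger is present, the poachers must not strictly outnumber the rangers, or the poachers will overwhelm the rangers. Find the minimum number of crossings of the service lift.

Counting alone: each trip to the rooftop takes at most 3 across and each return brings at least 1 back, so after t trips out (and t−1 returns) at most 3t − (t−1) of the 10 are across; that first reaches 10 at t = 5, so at least 9 crossings are needed.
The plan below uses exactly 9 crossings, so it is optimal:
1. 2 poachers → the rooftop.  (the basement: 6R 2P; the rooftop: 0R 2P)
2. 1 poacher ← the basement.  (the basement: 6R 3P; the rooftop: 0R 1P)
3. 3 poachers → the rooftop.  (the basement: 6R 0P; the rooftop: 0R 4P)
4. 1 poacher ← the basement.  (the basement: 6R 1P; the rooftop: 0R 3P)
5. 3 rangers → the rooftop.  (the basement: 3R 1P; the rooftop: 3R 3P)
6. 1 poacher ← the basement.  (the basement: 3R 2P; the rooftop: 3R 2P)
7. 1 ranger and 2 poachers → the rooftop.  (the basement: 2R 0P; the rooftop: 4R 4P)
8. 1 poacher ← the basement.  (the basement: 2R 1P; the rooftop: 4R 3P)
9. 2 rangers and 1 poacher → the rooftop.  (the basement: 0R 0P; the rooftop: 6R 4P)

9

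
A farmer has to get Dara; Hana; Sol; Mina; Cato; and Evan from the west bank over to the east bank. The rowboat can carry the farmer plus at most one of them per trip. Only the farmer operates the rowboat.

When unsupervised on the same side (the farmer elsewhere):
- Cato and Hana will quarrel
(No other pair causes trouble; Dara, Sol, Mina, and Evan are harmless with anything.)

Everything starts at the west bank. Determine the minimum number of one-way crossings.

11

Counting alone: the farmer can take at most 1 across per trip to the east bank, so moving all 6 needs at least 6 loaded trips out, with a return between consecutive ones — at least 11 crossings.
The plan below uses exactly 11 crossings, so it is optimal:
1. Farmer goes to the east bank with Hana.  [the west bank: Cato, Dara, Evan, Mina, Sol | the east bank: Hana]
2. Farmer goes back to the west bank alone.  [the west bank: Cato, Dara, Evan, Mina, Sol | the east bank: Hana]
3. Farmer goes to the east bank with Dara.  [the west bank: Cato, Evan, Mina, Sol | the east bank: Dara, Hana]
4. Farmer goes back to the west bank alone.  [the west bank: Cato, Evan, Mina, Sol | the east bank: Dara, Hana]
5. Farmer goes to the east bank with Sol.  [the west bank: Cato, Evan, Mina | the east bank: Dara, Hana, Sol]
6. Farmer goes back to the west bank alone.  [the west bank: Cato, Evan, Mina | the east bank: Dara, Hana, Sol]
7. Farmer goes to the east bank with Mina.  [the west bank: Cato, Evan | the east bank: Dara, Hana, Mina, Sol]
8. Farmer goes back to the west bank alone.  [the west bank: Cato, Evan | the east bank: Dara, Hana, Mina, Sol]
9. Farmer goes to the east bank with Evan.  [the west bank: Cato | the east bank: Dara, Evan, Hana, Mina, Sol]
10. Farmer goes back to the west bank alone.  [the west bank: Cato | the east bank: Dara, Evan, Hana, Mina, Sol]
11. Farmer goes to the east bank with Cato.  [the west bank: — | the east bank: Cato, Dara, Evan, Hana, Mina, Sol]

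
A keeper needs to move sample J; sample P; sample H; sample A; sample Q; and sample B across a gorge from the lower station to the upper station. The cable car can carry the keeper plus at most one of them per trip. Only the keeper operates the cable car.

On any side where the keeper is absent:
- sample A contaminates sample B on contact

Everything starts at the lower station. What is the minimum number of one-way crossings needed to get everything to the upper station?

11

Counting alone: the keeper can take at most 1 across per trip to the upper station, so moving all 6 needs at least 6 loaded trips out, with a return between consecutive ones — at least 11 crossings.
The plan below uses exactly 11 crossings, so it is optimal:
1. Keeper goes to the upper station with sample A.
2. Keeper goes back to the lower station alone.
3. Keeper goes to the upper station with sample J.
4. Keeper goes back to the lower station alone.
5. Keeper goes to the upper station with sample P.
6. Keeper goes back to the lower station alone.
7. Keeper goes to the upper station with sample H.
8. Keeper goes back to the lower station alone.
9. Keeper goes to the upper station with sample Q.
10. Keeper goes back to the lower station alone.
11. Keeper goes to the upper station with sample B.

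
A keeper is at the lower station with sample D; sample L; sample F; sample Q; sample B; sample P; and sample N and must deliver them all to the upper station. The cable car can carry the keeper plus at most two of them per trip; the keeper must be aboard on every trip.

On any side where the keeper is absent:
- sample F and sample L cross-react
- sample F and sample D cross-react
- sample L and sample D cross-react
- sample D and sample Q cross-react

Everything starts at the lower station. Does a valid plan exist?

1. Keeper goes to the upper station with sample D and sample L.
2. Keeper goes back to the lower station with sample D.
3. Keeper goes to the upper station with sample D and sample Q.
4. Keeper goes back to the lower station with sample D.
5. Keeper goes to the upper station with sample B and sample D.
6. Keeper goes back to the lower station with sample D.
7. Keeper goes to the upper station with sample D and sample P.
8. Keeper goes back to the lower station with sample D.
9. Keeper goes to the upper station with sample D and sample N.
10. Keeper goes back to the lower station with sample D.
11. Keeper goes to the upper station with sample D and sample F.

Yes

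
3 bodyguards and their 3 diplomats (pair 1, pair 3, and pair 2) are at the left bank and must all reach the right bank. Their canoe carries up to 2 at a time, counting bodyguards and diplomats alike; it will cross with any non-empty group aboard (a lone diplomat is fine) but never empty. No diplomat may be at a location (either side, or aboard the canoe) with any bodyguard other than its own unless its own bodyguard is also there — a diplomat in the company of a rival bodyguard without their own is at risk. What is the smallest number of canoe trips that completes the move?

11

Counting alone: each trip to the right bank takes at most 2 across and each return brings at least 1 back, so after t trips out (and t−1 returns) at most 2t − (t−1) of the 6 are across; that first reaches 6 at t = 5, so at least 9 crossings are needed.
The safety rule pushes this higher. Following every safe sequence of crossings, the most of the 6 that can be at the right bank as the canoe arrives there on crossing 9 is 5 — never all 6.
So no plan with fewer than 11 crossings exists, and this one achieves 11:
1. bodyguard 1 and diplomat 1 cross → the right bank.
2. bodyguard 1 crosses ← the left bank.
3. diplomat 2 and diplomat 3 cross → the right bank.
4. diplomat 1 crosses ← the left bank.
5. bodyguard 2 and bodyguard 3 cross → the right bank.
6. bodyguard 3 and diplomat 3 cross ← the left bank.
7. bodyguard 1 and bodyguard 3 cross → the right bank.
8. diplomat 2 crosses ← the left bank.
9. diplomat 1 and diplomat 3 cross → the right bank.
10. bodyguard 2 crosses ← the left bank.
11. bodyguard 2 and diplomat 2 cross → the right bank.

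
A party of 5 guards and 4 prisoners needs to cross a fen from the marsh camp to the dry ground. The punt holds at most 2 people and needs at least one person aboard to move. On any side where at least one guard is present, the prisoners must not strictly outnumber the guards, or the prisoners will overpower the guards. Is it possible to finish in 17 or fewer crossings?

Yes — this plan uses 15 crossings (≤ 17):
1. 2 prisoners → the dry ground.  (the marsh camp: 5G 2P; the dry ground: 0G 2P)
2. 1 prisoner ← the marsh camp.  (the marsh camp: 5G 3P; the dry ground: 0G 1P)
3. 2 prisoners → the dry ground.  (the marsh camp: 5G 1P; the dry ground: 0G 3P)
4. 1 prisoner ← the marsh camp.  (the marsh camp: 5G 2P; the dry ground: 0G 2P)
5. 2 guards → the dry ground.  (the marsh camp: 3G 2P; the dry ground: 2G 2P)
6. 1 prisoner ← the marsh camp.  (the marsh camp: 3G 3P; the dry ground: 2G 1P)
7. 1 guard and 1 prisoner → the dry ground.  (the marsh camp: 2G 2P; the dry ground: 3G 2P)
8. 1 guard ← the marsh camp.  (the marsh camp: 3G 2P; the dry ground: 2G 2P)
9. 1 guard and 1 prisoner → the dry ground.  (the marsh camp: 2G 1P; the dry ground: 3G 3P)
10. 1 prisoner ← the marsh camp.  (the marsh camp: 2G 2P; the dry ground: 3G 2P)
11. 1 guard and 1 prisoner → the dry ground.  (the marsh camp: 1G 1P; the dry ground: 4G 3P)
12. 1 guard ← the marsh camp.  (the marsh camp: 2G 1P; the dry ground: 3G 3P)
13. 1 guard and 1 prisoner → the dry ground.  (the marsh camp: 1G 0P; the dry ground: 4G 4P)
14. 1 prisoner ← the marsh camp.  (the marsh camp: 1G 1P; the dry ground: 4G 3P)
15. 1 guard and 1 prisoner → the dry ground.  (the marsh camp: 0G 0P; the dry ground: 5G 4P)

Yes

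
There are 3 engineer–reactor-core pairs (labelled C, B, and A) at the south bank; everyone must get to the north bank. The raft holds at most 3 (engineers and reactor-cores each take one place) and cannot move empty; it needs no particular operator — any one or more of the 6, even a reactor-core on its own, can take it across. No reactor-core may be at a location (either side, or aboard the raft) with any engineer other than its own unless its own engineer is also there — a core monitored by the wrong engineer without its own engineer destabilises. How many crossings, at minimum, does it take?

5

Counting alone: each trip to the north bank takes at most 3 across and each return brings at least 1 back, so after t trips out (and t−1 returns) at most 3t − (t−1) of the 6 are across; that first reaches 6 at t = 3, so at least 5 crossings are needed.
The plan below uses exactly 5 crossings, so it is optimal:
1. engineer C and reactor-core C cross → the north bank.
2. engineer C crosses ← the south bank.
3. engineer A, engineer B, and engineer C cross → the north bank.
4. reactor-core C crosses ← the south bank.
5. reactor-core A, reactor-core B, and reactor-core C cross → the north bank.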